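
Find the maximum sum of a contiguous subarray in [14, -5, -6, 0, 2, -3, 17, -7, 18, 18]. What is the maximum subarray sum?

Using Kadane's algorithm on [14, -5, -6, 0, 2, -3, 17, -7, 18, 18]:

Scanning through the array:
Position 1 (value -5): max_ending_here = 9, max_so_far = 14
Position 2 (value -6): max_ending_here = 3, max_so_far = 14
Position 3 (value 0): max_ending_here = 3, max_so_far = 14
Position 4 (value 2): max_ending_here = 5, max_so_far = 14
Position 5 (value -3): max_ending_here = 2, max_so_far = 14
Position 6 (value 17): max_ending_here = 19, max_so_far = 19
Position 7 (value -7): max_ending_here = 12, max_so_far = 19
Position 8 (value 18): max_ending_here = 30, max_so_far = 30
Position 9 (value 18): max_ending_here = 48, max_so_far = 48

Maximum subarray: [14, -5, -6, 0, 2, -3, 17, -7, 18, 18]
Maximum sum: 48

The maximum subarray is [14, -5, -6, 0, 2, -3, 17, -7, 18, 18] with sum 48. This subarray runs from index 0 to index 9.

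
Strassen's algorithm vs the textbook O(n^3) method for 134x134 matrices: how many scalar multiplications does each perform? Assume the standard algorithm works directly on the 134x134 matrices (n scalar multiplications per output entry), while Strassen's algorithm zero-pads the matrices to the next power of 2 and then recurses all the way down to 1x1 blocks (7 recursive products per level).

Matrix multiplication for 134x134 matrices:

Strassen's algorithm requires power-of-2 dimensions. Pad 134x134 to 256x256 (next power of 2).

Standard algorithm: 134^3 = 2406104 multiplications
Strassen's algorithm: 7^(log2(256)) = 7^8 = 5764801 multiplications
Difference: 2406104 - 5764801 = -3358697 (Strassen uses MORE here due to padding overhead — for small or just-over-power-of-2 n, padding can outweigh the per-level savings)

Standard: 2406104 multiplications (134^3). Strassen: 5764801 multiplications (7^8, after padding to 256x256). Strassen reduces 8 recursive multiplications to 7 at each level.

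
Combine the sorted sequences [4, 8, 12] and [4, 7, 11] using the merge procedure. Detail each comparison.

Merging process:

Compare 4 vs 4: take 4 from left. Merged: [4]
Compare 8 vs 4: take 4 from right. Merged: [4, 4]
Compare 8 vs 7: take 7 from right. Merged: [4, 4, 7]
Compare 8 vs 11: take 8 from left. Merged: [4, 4, 7, 8]
Compare 12 vs 11: take 11 from right. Merged: [4, 4, 7, 8, 11]
Append remaining from left: [12]. Merged: [4, 4, 7, 8, 11, 12]

Final merged array: [4, 4, 7, 8, 11, 12]
Total comparisons: 5

The merged array is [4, 4, 7, 8, 11, 12], requiring 5 comparisons. The merge step runs in O(n) time where n is the total number of elements.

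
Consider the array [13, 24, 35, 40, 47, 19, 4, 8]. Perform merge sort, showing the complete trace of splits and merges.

Merge sort trace:

Split: [13, 24, 35, 40, 47, 19, 4, 8] -> [13, 24, 35, 40] and [47, 19, 4, 8]
  Split: [13, 24, 35, 40] -> [13, 24] and [35, 40]
    Split: [13, 24] -> [13] and [24]
    Merge: [13] + [24] -> [13, 24]
    Split: [35, 40] -> [35] and [40]
    Merge: [35] + [40] -> [35, 40]
  Merge: [13, 24] + [35, 40] -> [13, 24, 35, 40]
  Split: [47, 19, 4, 8] -> [47, 19] and [4, 8]
    Split: [47, 19] -> [47] and [19]
    Merge: [47] + [19] -> [19, 47]
    Split: [4, 8] -> [4] and [8]
    Merge: [4] + [8] -> [4, 8]
  Merge: [19, 47] + [4, 8] -> [4, 8, 19, 47]
Merge: [13, 24, 35, 40] + [4, 8, 19, 47] -> [4, 8, 13, 19, 24, 35, 40, 47]

Final sorted array: [4, 8, 13, 19, 24, 35, 40, 47]

The merge sort proceeds by recursively splitting the array and merging sorted halves.
After all merges, the sorted array is [4, 8, 13, 19, 24, 35, 40, 47].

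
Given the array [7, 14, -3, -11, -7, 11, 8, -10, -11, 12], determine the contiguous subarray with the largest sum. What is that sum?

Using Kadane's algorithm on [7, 14, -3, -11, -7, 11, 8, -10, -11, 12]:

Scanning through the array:
Position 1 (value 14): max_ending_here = 21, max_so_far = 21
Position 2 (value -3): max_ending_here = 18, max_so_far = 21
Position 3 (value -11): max_ending_here = 7, max_so_far = 21
Position 4 (value -7): max_ending_here = 0, max_so_far = 21
Position 5 (value 11): max_ending_here = 11, max_so_far = 21
Position 6 (value 8): max_ending_here = 19, max_so_far = 21
Position 7 (value -10): max_ending_here = 9, max_so_far = 21
Position 8 (value -11): max_ending_here = -2, max_so_far = 21
Position 9 (value 12): max_ending_here = 12, max_so_far = 21

Maximum subarray: [7, 14]
Maximum sum: 21

The maximum subarray is [7, 14] with sum 21. This subarray runs from index 0 to index 1.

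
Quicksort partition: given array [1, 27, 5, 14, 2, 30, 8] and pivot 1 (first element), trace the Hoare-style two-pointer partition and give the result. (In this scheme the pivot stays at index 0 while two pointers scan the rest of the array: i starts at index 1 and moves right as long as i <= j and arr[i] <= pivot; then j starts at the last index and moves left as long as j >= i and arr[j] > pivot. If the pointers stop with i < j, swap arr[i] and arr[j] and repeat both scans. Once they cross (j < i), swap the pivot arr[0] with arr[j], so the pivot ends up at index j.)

Hoare-style two-pointer partition with pivot = 1:

Initial array: [1, 27, 5, 14, 2, 30, 8]

Pointers start at i = 1, j = 6.
i ends at 1, j ends at 0: the pointers have crossed (j < i), so scanning stops.

j = 0, so swapping arr[0] with arr[j] leaves the pivot at position 0: [1, 27, 5, 14, 2, 30, 8]
Pivot position: 0

After partitioning with pivot 1, the array becomes [1, 27, 5, 14, 2, 30, 8]. The pivot is placed at index 0. All elements to the left of the pivot are <= 1, and all elements to the right are > 1.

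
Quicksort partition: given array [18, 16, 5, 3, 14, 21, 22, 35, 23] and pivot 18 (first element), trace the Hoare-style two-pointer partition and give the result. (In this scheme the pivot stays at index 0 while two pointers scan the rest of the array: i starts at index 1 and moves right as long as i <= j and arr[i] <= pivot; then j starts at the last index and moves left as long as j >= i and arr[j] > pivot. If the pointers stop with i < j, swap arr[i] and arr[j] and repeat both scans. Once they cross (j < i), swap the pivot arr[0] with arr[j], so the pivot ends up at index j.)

Hoare-style two-pointer partition with pivot = 18:

Initial array: [18, 16, 5, 3, 14, 21, 22, 35, 23]

Pointers start at i = 1, j = 8.
i ends at 5, j ends at 4: the pointers have crossed (j < i), so scanning stops.

Swap pivot arr[0] with arr[4] to place pivot at position 4: [14, 16, 5, 3, 18, 21, 22, 35, 23]
Pivot position: 4

After partitioning with pivot 18, the array becomes [14, 16, 5, 3, 18, 21, 22, 35, 23]. The pivot is placed at index 4. All elements to the left of the pivot are <= 18, and all elements to the right are > 18.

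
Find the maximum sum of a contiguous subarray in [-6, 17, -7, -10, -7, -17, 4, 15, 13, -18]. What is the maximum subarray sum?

Using Kadane's algorithm on [-6, 17, -7, -10, -7, -17, 4, 15, 13, -18]:

Scanning through the array:
Position 1 (value 17): max_ending_here = 17, max_so_far = 17
Position 2 (value -7): max_ending_here = 10, max_so_far = 17
Position 3 (value -10): max_ending_here = 0, max_so_far = 17
Position 4 (value -7): max_ending_here = -7, max_so_far = 17
Position 5 (value -17): max_ending_here = -17, max_so_far = 17
Position 6 (value 4): max_ending_here = 4, max_so_far = 17
Position 7 (value 15): max_ending_here = 19, max_so_far = 19
Position 8 (value 13): max_ending_here = 32, max_so_far = 32
Position 9 (value -18): max_ending_here = 14, max_so_far = 32

Maximum subarray: [4, 15, 13]
Maximum sum: 32

The maximum subarray is [4, 15, 13] with sum 32. This subarray runs from index 6 to index 8.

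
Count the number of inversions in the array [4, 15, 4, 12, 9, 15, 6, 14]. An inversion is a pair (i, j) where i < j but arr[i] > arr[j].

Finding inversions in [4, 15, 4, 12, 9, 15, 6, 14]:

(1, 2): arr[1]=15 > arr[2]=4
(1, 3): arr[1]=15 > arr[3]=12
(1, 4): arr[1]=15 > arr[4]=9
(1, 6): arr[1]=15 > arr[6]=6
(1, 7): arr[1]=15 > arr[7]=14
(3, 4): arr[3]=12 > arr[4]=9
(3, 6): arr[3]=12 > arr[6]=6
(4, 6): arr[4]=9 > arr[6]=6
(5, 6): arr[5]=15 > arr[6]=6
(5, 7): arr[5]=15 > arr[7]=14

Total inversions: 10

The array has 10 inversion(s): (1,2), (1,3), (1,4), (1,6), (1,7), (3,4), (3,6), (4,6), (5,6), (5,7). Each pair (i,j) satisfies i < j and arr[i] > arr[j].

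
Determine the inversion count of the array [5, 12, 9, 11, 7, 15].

Finding inversions in [5, 12, 9, 11, 7, 15]:

(1, 2): arr[1]=12 > arr[2]=9
(1, 3): arr[1]=12 > arr[3]=11
(1, 4): arr[1]=12 > arr[4]=7
(2, 4): arr[2]=9 > arr[4]=7
(3, 4): arr[3]=11 > arr[4]=7

Total inversions: 5

The array has 5 inversion(s): (1,2), (1,3), (1,4), (2,4), (3,4). Each pair (i,j) satisfies i < j and arr[i] > arr[j].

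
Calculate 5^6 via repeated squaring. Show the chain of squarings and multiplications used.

Computing 5^6 by squaring (build up from 5^1; each line after the first costs one multiplication):

5^1 = 5
5^2 = (5^1)^2 = 5^2 = 25
5^3 = 5 * 5^2 = 5 * 25 = 125
5^6 = (5^3)^2 = 125^2 = 15625

Result: 15625
Multiplications needed: 3 (3 lines after 5^1)

5^6 = 15625. Using exponentiation by squaring, this requires 3 multiplications. The key idea: if the exponent is even, square the half-power; if odd, multiply by the base once.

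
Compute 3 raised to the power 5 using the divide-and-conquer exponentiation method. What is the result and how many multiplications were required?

Computing 3^5 by squaring (build up from 3^1; each line after the first costs one multiplication):

3^1 = 3
3^2 = (3^1)^2 = 3^2 = 9
3^4 = (3^2)^2 = 9^2 = 81
3^5 = 3 * 3^4 = 3 * 81 = 243

Result: 243
Multiplications needed: 3 (3 lines after 3^1)

3^5 = 243. Using exponentiation by squaring, this requires 3 multiplications. The key idea: if the exponent is even, square the half-power; if odd, multiply by the base once.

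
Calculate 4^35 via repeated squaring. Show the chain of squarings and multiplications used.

Computing 4^35 by squaring (build up from 4^1; each line after the first costs one multiplication):

4^1 = 4
4^2 = (4^1)^2 = 4^2 = 16
4^4 = (4^2)^2 = 16^2 = 256
4^8 = (4^4)^2 = 256^2 = 65536
4^16 = (4^8)^2 = 65536^2 = 4294967296
4^17 = 4 * 4^16 = 4 * 4294967296 = 17179869184
4^34 = (4^17)^2 = 17179869184^2 = 295147905179352825856
4^35 = 4 * 4^34 = 4 * 295147905179352825856 = 1180591620717411303424

Result: 1180591620717411303424
Multiplications needed: 7 (7 lines after 4^1)

4^35 = 1180591620717411303424. Using exponentiation by squaring, this requires 7 multiplications. The key idea: if the exponent is even, square the half-power; if odd, multiply by the base once.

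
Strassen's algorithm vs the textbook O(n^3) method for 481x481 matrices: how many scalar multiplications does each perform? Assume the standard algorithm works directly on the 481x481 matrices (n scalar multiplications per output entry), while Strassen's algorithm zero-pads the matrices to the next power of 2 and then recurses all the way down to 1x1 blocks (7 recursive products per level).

Matrix multiplication for 481x481 matrices:

Strassen's algorithm requires power-of-2 dimensions. Pad 481x481 to 512x512 (next power of 2).

Standard algorithm: 481^3 = 111284641 multiplications
Strassen's algorithm: 7^(log2(512)) = 7^9 = 40353607 multiplications
Savings: 111284641 - 40353607 = 70931034 multiplications

Standard: 111284641 multiplications (481^3). Strassen: 40353607 multiplications (7^9, after padding to 512x512). Strassen reduces 8 recursive multiplications to 7 at each level.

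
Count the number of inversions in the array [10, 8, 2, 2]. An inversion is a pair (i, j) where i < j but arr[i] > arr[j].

Finding inversions in [10, 8, 2, 2]:

(0, 1): arr[0]=10 > arr[1]=8
(0, 2): arr[0]=10 > arr[2]=2
(0, 3): arr[0]=10 > arr[3]=2
(1, 2): arr[1]=8 > arr[2]=2
(1, 3): arr[1]=8 > arr[3]=2

Total inversions: 5

The array has 5 inversion(s): (0,1), (0,2), (0,3), (1,2), (1,3). Each pair (i,j) satisfies i < j and arr[i] > arr[j].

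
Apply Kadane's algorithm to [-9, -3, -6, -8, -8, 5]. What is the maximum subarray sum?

Using Kadane's algorithm on [-9, -3, -6, -8, -8, 5]:

Scanning through the array:
Position 1 (value -3): max_ending_here = -3, max_so_far = -3
Position 2 (value -6): max_ending_here = -6, max_so_far = -3
Position 3 (value -8): max_ending_here = -8, max_so_far = -3
Position 4 (value -8): max_ending_here = -8, max_so_far = -3
Position 5 (value 5): max_ending_here = 5, max_so_far = 5

Maximum subarray: [5]
Maximum sum: 5

The maximum subarray is [5] with sum 5. This subarray runs from index 5 to index 5.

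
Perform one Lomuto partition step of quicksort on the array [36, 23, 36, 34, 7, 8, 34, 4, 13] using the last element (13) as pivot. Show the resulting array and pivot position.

Lomuto partition with pivot = 13:

Initial array: [36, 23, 36, 34, 7, 8, 34, 4, 13]

arr[0]=36 > 13: no swap
arr[1]=23 > 13: no swap
arr[2]=36 > 13: no swap
arr[3]=34 > 13: no swap
arr[4]=7 <= 13: swap with position 0, array becomes [7, 23, 36, 34, 36, 8, 34, 4, 13]
arr[5]=8 <= 13: swap with position 1, array becomes [7, 8, 36, 34, 36, 23, 34, 4, 13]
arr[6]=34 > 13: no swap
arr[7]=4 <= 13: swap with position 2, array becomes [7, 8, 4, 34, 36, 23, 34, 36, 13]

Place pivot at position 3: [7, 8, 4, 13, 36, 23, 34, 36, 34]
Pivot position: 3

After partitioning with pivot 13, the array becomes [7, 8, 4, 13, 36, 23, 34, 36, 34]. The pivot is placed at index 3. All elements to the left of the pivot are <= 13, and all elements to the right are > 13.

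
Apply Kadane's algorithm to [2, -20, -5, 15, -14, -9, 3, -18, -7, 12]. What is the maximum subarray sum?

Using Kadane's algorithm on [2, -20, -5, 15, -14, -9, 3, -18, -7, 12]:

Scanning through the array:
Position 1 (value -20): max_ending_here = -18, max_so_far = 2
Position 2 (value -5): max_ending_here = -5, max_so_far = 2
Position 3 (value 15): max_ending_here = 15, max_so_far = 15
Position 4 (value -14): max_ending_here = 1, max_so_far = 15
Position 5 (value -9): max_ending_here = -8, max_so_far = 15
Position 6 (value 3): max_ending_here = 3, max_so_far = 15
Position 7 (value -18): max_ending_here = -15, max_so_far = 15
Position 8 (value -7): max_ending_here = -7, max_so_far = 15
Position 9 (value 12): max_ending_here = 12, max_so_far = 15

Maximum subarray: [15]
Maximum sum: 15

The maximum subarray is [15] with sum 15. This subarray runs from index 3 to index 3.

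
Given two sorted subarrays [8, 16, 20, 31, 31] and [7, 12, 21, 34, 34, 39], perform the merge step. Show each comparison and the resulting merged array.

Merging process:

Compare 8 vs 7: take 7 from right. Merged: [7]
Compare 8 vs 12: take 8 from left. Merged: [7, 8]
Compare 16 vs 12: take 12 from right. Merged: [7, 8, 12]
Compare 16 vs 21: take 16 from left. Merged: [7, 8, 12, 16]
Compare 20 vs 21: take 20 from left. Merged: [7, 8, 12, 16, 20]
Compare 31 vs 21: take 21 from right. Merged: [7, 8, 12, 16, 20, 21]
Compare 31 vs 34: take 31 from left. Merged: [7, 8, 12, 16, 20, 21, 31]
Compare 31 vs 34: take 31 from left. Merged: [7, 8, 12, 16, 20, 21, 31, 31]
Append remaining from right: [34, 34, 39]. Merged: [7, 8, 12, 16, 20, 21, 31, 31, 34, 34, 39]

Final merged array: [7, 8, 12, 16, 20, 21, 31, 31, 34, 34, 39]
Total comparisons: 8

The merged array is [7, 8, 12, 16, 20, 21, 31, 31, 34, 34, 39], requiring 8 comparisons. The merge step runs in O(n) time where n is the total number of elements.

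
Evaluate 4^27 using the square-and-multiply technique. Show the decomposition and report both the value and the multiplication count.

Computing 4^27 by squaring (build up from 4^1; each line after the first costs one multiplication):

4^1 = 4
4^2 = (4^1)^2 = 4^2 = 16
4^3 = 4 * 4^2 = 4 * 16 = 64
4^6 = (4^3)^2 = 64^2 = 4096
4^12 = (4^6)^2 = 4096^2 = 16777216
4^13 = 4 * 4^12 = 4 * 16777216 = 67108864
4^26 = (4^13)^2 = 67108864^2 = 4503599627370496
4^27 = 4 * 4^26 = 4 * 4503599627370496 = 18014398509481984

Result: 18014398509481984
Multiplications needed: 7 (7 lines after 4^1)

4^27 = 18014398509481984. Using exponentiation by squaring, this requires 7 multiplications. The key idea: if the exponent is even, square the half-power; if odd, multiply by the base once.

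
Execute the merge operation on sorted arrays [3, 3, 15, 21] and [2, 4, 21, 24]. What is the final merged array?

Merging process:

Compare 3 vs 2: take 2 from right. Merged: [2]
Compare 3 vs 4: take 3 from left. Merged: [2, 3]
Compare 3 vs 4: take 3 from left. Merged: [2, 3, 3]
Compare 15 vs 4: take 4 from right. Merged: [2, 3, 3, 4]
Compare 15 vs 21: take 15 from left. Merged: [2, 3, 3, 4, 15]
Compare 21 vs 21: take 21 from left. Merged: [2, 3, 3, 4, 15, 21]
Append remaining from right: [21, 24]. Merged: [2, 3, 3, 4, 15, 21, 21, 24]

Final merged array: [2, 3, 3, 4, 15, 21, 21, 24]
Total comparisons: 6

The merged array is [2, 3, 3, 4, 15, 21, 21, 24], requiring 6 comparisons. The merge step runs in O(n) time where n is the total number of elements.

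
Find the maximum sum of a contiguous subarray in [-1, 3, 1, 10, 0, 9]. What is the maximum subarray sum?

Using Kadane's algorithm on [-1, 3, 1, 10, 0, 9]:

Scanning through the array:
Position 1 (value 3): max_ending_here = 3, max_so_far = 3
Position 2 (value 1): max_ending_here = 4, max_so_far = 4
Position 3 (value 10): max_ending_here = 14, max_so_far = 14
Position 4 (value 0): max_ending_here = 14, max_so_far = 14
Position 5 (value 9): max_ending_here = 23, max_so_far = 23

Maximum subarray: [3, 1, 10, 0, 9]
Maximum sum: 23

The maximum subarray is [3, 1, 10, 0, 9] with sum 23. This subarray runs from index 1 to index 5.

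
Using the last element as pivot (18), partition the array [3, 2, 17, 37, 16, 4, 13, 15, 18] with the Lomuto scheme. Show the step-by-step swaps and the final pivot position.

Lomuto partition with pivot = 18:

Initial array: [3, 2, 17, 37, 16, 4, 13, 15, 18]

arr[0]=3 <= 18: swap with position 0, array becomes [3, 2, 17, 37, 16, 4, 13, 15, 18]
arr[1]=2 <= 18: swap with position 1, array becomes [3, 2, 17, 37, 16, 4, 13, 15, 18]
arr[2]=17 <= 18: swap with position 2, array becomes [3, 2, 17, 37, 16, 4, 13, 15, 18]
arr[3]=37 > 18: no swap
arr[4]=16 <= 18: swap with position 3, array becomes [3, 2, 17, 16, 37, 4, 13, 15, 18]
arr[5]=4 <= 18: swap with position 4, array becomes [3, 2, 17, 16, 4, 37, 13, 15, 18]
arr[6]=13 <= 18: swap with position 5, array becomes [3, 2, 17, 16, 4, 13, 37, 15, 18]
arr[7]=15 <= 18: swap with position 6, array becomes [3, 2, 17, 16, 4, 13, 15, 37, 18]

Place pivot at position 7: [3, 2, 17, 16, 4, 13, 15, 18, 37]
Pivot position: 7

After partitioning with pivot 18, the array becomes [3, 2, 17, 16, 4, 13, 15, 18, 37]. The pivot is placed at index 7. All elements to the left of the pivot are <= 18, and all elements to the right are > 18.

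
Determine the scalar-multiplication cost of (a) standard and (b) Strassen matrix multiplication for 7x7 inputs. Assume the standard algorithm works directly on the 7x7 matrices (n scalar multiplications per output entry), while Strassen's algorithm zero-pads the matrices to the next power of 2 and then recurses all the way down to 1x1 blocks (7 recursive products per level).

Matrix multiplication for 7x7 matrices:

Strassen's algorithm requires power-of-2 dimensions. Pad 7x7 to 8x8 (next power of 2).

Standard algorithm: 7^3 = 343 multiplications
Strassen's algorithm: 7^(log2(8)) = 7^3 = 343 multiplications
Savings: 343 - 343 = 0 multiplications

Standard: 343 multiplications (7^3). Strassen: 343 multiplications (7^3, after padding to 8x8). Strassen reduces 8 recursive multiplications to 7 at each level.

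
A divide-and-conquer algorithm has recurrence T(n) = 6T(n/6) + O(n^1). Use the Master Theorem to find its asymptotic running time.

Master Theorem for T(n) = 6T(n/6) + O(n^1):

a = 6, b = 6, c = 1
log_b(a) = log_6(6) = 1.0000

Case 2: c = 1 = log_6(6) = 1.0000
T(n) = O(n^1 log n) = O(n log n)

For T(n) = 6T(n/6) + O(n^1): log_6(6) = 1.0000. This is Case 2 of the Master Theorem (c = log_b(a), equal work at all levels), giving O(n log n).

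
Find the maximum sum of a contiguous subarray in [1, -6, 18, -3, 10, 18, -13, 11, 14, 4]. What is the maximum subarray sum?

Using Kadane's algorithm on [1, -6, 18, -3, 10, 18, -13, 11, 14, 4]:

Scanning through the array:
Position 1 (value -6): max_ending_here = -5, max_so_far = 1
Position 2 (value 18): max_ending_here = 18, max_so_far = 18
Position 3 (value -3): max_ending_here = 15, max_so_far = 18
Position 4 (value 10): max_ending_here = 25, max_so_far = 25
Position 5 (value 18): max_ending_here = 43, max_so_far = 43
Position 6 (value -13): max_ending_here = 30, max_so_far = 43
Position 7 (value 11): max_ending_here = 41, max_so_far = 43
Position 8 (value 14): max_ending_here = 55, max_so_far = 55
Position 9 (value 4): max_ending_here = 59, max_so_far = 59

Maximum subarray: [18, -3, 10, 18, -13, 11, 14, 4]
Maximum sum: 59

The maximum subarray is [18, -3, 10, 18, -13, 11, 14, 4] with sum 59. This subarray runs from index 2 to index 9.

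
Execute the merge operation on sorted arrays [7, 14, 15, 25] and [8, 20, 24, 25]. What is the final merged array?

Merging process:

Compare 7 vs 8: take 7 from left. Merged: [7]
Compare 14 vs 8: take 8 from right. Merged: [7, 8]
Compare 14 vs 20: take 14 from left. Merged: [7, 8, 14]
Compare 15 vs 20: take 15 from left. Merged: [7, 8, 14, 15]
Compare 25 vs 20: take 20 from right. Merged: [7, 8, 14, 15, 20]
Compare 25 vs 24: take 24 from right. Merged: [7, 8, 14, 15, 20, 24]
Compare 25 vs 25: take 25 from left. Merged: [7, 8, 14, 15, 20, 24, 25]
Append remaining from right: [25]. Merged: [7, 8, 14, 15, 20, 24, 25, 25]

Final merged array: [7, 8, 14, 15, 20, 24, 25, 25]
Total comparisons: 7

The merged array is [7, 8, 14, 15, 20, 24, 25, 25], requiring 7 comparisons. The merge step runs in O(n) time where n is the total number of elements.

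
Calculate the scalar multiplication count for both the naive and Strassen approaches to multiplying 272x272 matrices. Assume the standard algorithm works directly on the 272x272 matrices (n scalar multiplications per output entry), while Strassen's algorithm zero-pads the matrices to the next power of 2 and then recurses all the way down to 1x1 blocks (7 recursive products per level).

Matrix multiplication for 272x272 matrices:

Strassen's algorithm requires power-of-2 dimensions. Pad 272x272 to 512x512 (next power of 2).

Standard algorithm: 272^3 = 20123648 multiplications
Strassen's algorithm: 7^(log2(512)) = 7^9 = 40353607 multiplications
Difference: 20123648 - 40353607 = -20229959 (Strassen uses MORE here due to padding overhead — for small or just-over-power-of-2 n, padding can outweigh the per-level savings)

Standard: 20123648 multiplications (272^3). Strassen: 40353607 multiplications (7^9, after padding to 512x512). Strassen reduces 8 recursive multiplications to 7 at each level.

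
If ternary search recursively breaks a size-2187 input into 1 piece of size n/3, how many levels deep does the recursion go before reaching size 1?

For divide and conquer with division factor 3:

Problem sizes at each level:
Level 0: 2187
Level 1: 729
Level 2: 243
Level 3: 81
Level 4: 27
Level 5: 9
Level 6: 3
Level 7: 1

The root is level 0 and the size-1 base case is level 7 (the tree spans levels 0 through 7, i.e. 8 levels counting the root), so the depth is the number of divisions: log_3(2187) = 7

The recursion tree depth is log_3(2187) = 7. At each level, the problem size is divided by 3, so it takes 7 divisions to reduce to a base case of size 1. The algorithm makes 1 recursive call at each level.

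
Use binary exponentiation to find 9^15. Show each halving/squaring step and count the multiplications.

Computing 9^15 by squaring (build up from 9^1; each line after the first costs one multiplication):

9^1 = 9
9^2 = (9^1)^2 = 9^2 = 81
9^3 = 9 * 9^2 = 9 * 81 = 729
9^6 = (9^3)^2 = 729^2 = 531441
9^7 = 9 * 9^6 = 9 * 531441 = 4782969
9^14 = (9^7)^2 = 4782969^2 = 22876792454961
9^15 = 9 * 9^14 = 9 * 22876792454961 = 205891132094649

Result: 205891132094649
Multiplications needed: 6 (6 lines after 9^1)

9^15 = 205891132094649. Using exponentiation by squaring, this requires 6 multiplications. The key idea: if the exponent is even, square the half-power; if odd, multiply by the base once.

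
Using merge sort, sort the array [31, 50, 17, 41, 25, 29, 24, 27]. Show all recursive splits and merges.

Merge sort trace:

Split: [31, 50, 17, 41, 25, 29, 24, 27] -> [31, 50, 17, 41] and [25, 29, 24, 27]
  Split: [31, 50, 17, 41] -> [31, 50] and [17, 41]
    Split: [31, 50] -> [31] and [50]
    Merge: [31] + [50] -> [31, 50]
    Split: [17, 41] -> [17] and [41]
    Merge: [17] + [41] -> [17, 41]
  Merge: [31, 50] + [17, 41] -> [17, 31, 41, 50]
  Split: [25, 29, 24, 27] -> [25, 29] and [24, 27]
    Split: [25, 29] -> [25] and [29]
    Merge: [25] + [29] -> [25, 29]
    Split: [24, 27] -> [24] and [27]
    Merge: [24] + [27] -> [24, 27]
  Merge: [25, 29] + [24, 27] -> [24, 25, 27, 29]
Merge: [17, 31, 41, 50] + [24, 25, 27, 29] -> [17, 24, 25, 27, 29, 31, 41, 50]

Final sorted array: [17, 24, 25, 27, 29, 31, 41, 50]

The merge sort proceeds by recursively splitting the array and merging sorted halves.
After all merges, the sorted array is [17, 24, 25, 27, 29, 31, 41, 50].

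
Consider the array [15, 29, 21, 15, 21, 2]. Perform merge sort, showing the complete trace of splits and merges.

Merge sort trace:

Split: [15, 29, 21, 15, 21, 2] -> [15, 29, 21] and [15, 21, 2]
  Split: [15, 29, 21] -> [15] and [29, 21]
    Split: [29, 21] -> [29] and [21]
    Merge: [29] + [21] -> [21, 29]
  Merge: [15] + [21, 29] -> [15, 21, 29]
  Split: [15, 21, 2] -> [15] and [21, 2]
    Split: [21, 2] -> [21] and [2]
    Merge: [21] + [2] -> [2, 21]
  Merge: [15] + [2, 21] -> [2, 15, 21]
Merge: [15, 21, 29] + [2, 15, 21] -> [2, 15, 15, 21, 21, 29]

Final sorted array: [2, 15, 15, 21, 21, 29]

The merge sort proceeds by recursively splitting the array and merging sorted halves.
After all merges, the sorted array is [2, 15, 15, 21, 21, 29].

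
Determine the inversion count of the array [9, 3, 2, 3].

Finding inversions in [9, 3, 2, 3]:

(0, 1): arr[0]=9 > arr[1]=3
(0, 2): arr[0]=9 > arr[2]=2
(0, 3): arr[0]=9 > arr[3]=3
(1, 2): arr[1]=3 > arr[2]=2

Total inversions: 4

The array has 4 inversion(s): (0,1), (0,2), (0,3), (1,2). Each pair (i,j) satisfies i < j and arr[i] > arr[j].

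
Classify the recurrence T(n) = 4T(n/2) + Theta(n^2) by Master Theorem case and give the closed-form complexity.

Master Theorem for T(n) = 4T(n/2) + O(n^2):

a = 4, b = 2, c = 2
log_b(a) = log_2(4) = 2.0000

Case 2: c = 2 = log_2(4) = 2.0000
T(n) = O(n^2 log n) = O(n^2 log n)

For T(n) = 4T(n/2) + O(n^2): log_2(4) = 2.0000. This is Case 2 of the Master Theorem (c = log_b(a), equal work at all levels), giving O(n^2 log n).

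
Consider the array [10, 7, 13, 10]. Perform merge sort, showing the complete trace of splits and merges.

Merge sort trace:

Split: [10, 7, 13, 10] -> [10, 7] and [13, 10]
  Split: [10, 7] -> [10] and [7]
  Merge: [10] + [7] -> [7, 10]
  Split: [13, 10] -> [13] and [10]
  Merge: [13] + [10] -> [10, 13]
Merge: [7, 10] + [10, 13] -> [7, 10, 10, 13]

Final sorted array: [7, 10, 10, 13]

The merge sort proceeds by recursively splitting the array and merging sorted halves.
After all merges, the sorted array is [7, 10, 10, 13].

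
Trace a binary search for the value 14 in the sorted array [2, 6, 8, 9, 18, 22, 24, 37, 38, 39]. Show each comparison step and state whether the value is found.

Binary search for 14 in [2, 6, 8, 9, 18, 22, 24, 37, 38, 39]:

lo=0, hi=9, mid=4, arr[mid]=18 -> 18 > 14, search left half
lo=0, hi=3, mid=1, arr[mid]=6 -> 6 < 14, search right half
lo=2, hi=3, mid=2, arr[mid]=8 -> 8 < 14, search right half
lo=3, hi=3, mid=3, arr[mid]=9 -> 9 < 14, search right half
lo=4 > hi=3, target 14 not found

Binary search determines that 14 is not in the array after 4 comparisons. The search space was exhausted without finding the target.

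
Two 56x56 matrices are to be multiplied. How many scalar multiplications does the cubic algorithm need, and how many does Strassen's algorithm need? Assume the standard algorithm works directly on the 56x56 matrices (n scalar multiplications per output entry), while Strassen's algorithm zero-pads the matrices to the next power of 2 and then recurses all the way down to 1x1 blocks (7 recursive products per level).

Matrix multiplication for 56x56 matrices:

Strassen's algorithm requires power-of-2 dimensions. Pad 56x56 to 64x64 (next power of 2).

Standard algorithm: 56^3 = 175616 multiplications
Strassen's algorithm: 7^(log2(64)) = 7^6 = 117649 multiplications
Savings: 175616 - 117649 = 57967 multiplications

Standard: 175616 multiplications (56^3). Strassen: 117649 multiplications (7^6, after padding to 64x64). Strassen reduces 8 recursive multiplications to 7 at each level.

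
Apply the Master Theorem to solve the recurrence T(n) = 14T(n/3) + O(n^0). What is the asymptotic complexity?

Master Theorem for T(n) = 14T(n/3) + O(n^0):

a = 14, b = 3, c = 0
log_b(a) = log_3(14) = 2.4022

Case 1: c = 0 < log_3(14) = 2.4022
T(n) = O(n^(log_3 14))

For T(n) = 14T(n/3) + O(n^0): log_3(14) = 2.4022. This is Case 1 of the Master Theorem (c < log_b(a), work dominated by leaves), giving O(n^(log_3 14)).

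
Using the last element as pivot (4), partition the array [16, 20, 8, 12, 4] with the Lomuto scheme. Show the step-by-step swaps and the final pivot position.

Lomuto partition with pivot = 4:

Initial array: [16, 20, 8, 12, 4]

arr[0]=16 > 4: no swap
arr[1]=20 > 4: no swap
arr[2]=8 > 4: no swap
arr[3]=12 > 4: no swap

Place pivot at position 0: [4, 20, 8, 12, 16]
Pivot position: 0

After partitioning with pivot 4, the array becomes [4, 20, 8, 12, 16]. The pivot is placed at index 0. All elements to the left of the pivot are <= 4, and all elements to the right are > 4.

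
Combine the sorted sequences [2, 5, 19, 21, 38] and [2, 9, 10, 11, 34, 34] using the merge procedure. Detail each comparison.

Merging process:

Compare 2 vs 2: take 2 from left. Merged: [2]
Compare 5 vs 2: take 2 from right. Merged: [2, 2]
Compare 5 vs 9: take 5 from left. Merged: [2, 2, 5]
Compare 19 vs 9: take 9 from right. Merged: [2, 2, 5, 9]
Compare 19 vs 10: take 10 from right. Merged: [2, 2, 5, 9, 10]
Compare 19 vs 11: take 11 from right. Merged: [2, 2, 5, 9, 10, 11]
Compare 19 vs 34: take 19 from left. Merged: [2, 2, 5, 9, 10, 11, 19]
Compare 21 vs 34: take 21 from left. Merged: [2, 2, 5, 9, 10, 11, 19, 21]
Compare 38 vs 34: take 34 from right. Merged: [2, 2, 5, 9, 10, 11, 19, 21, 34]
Compare 38 vs 34: take 34 from right. Merged: [2, 2, 5, 9, 10, 11, 19, 21, 34, 34]
Append remaining from left: [38]. Merged: [2, 2, 5, 9, 10, 11, 19, 21, 34, 34, 38]

Final merged array: [2, 2, 5, 9, 10, 11, 19, 21, 34, 34, 38]
Total comparisons: 10

The merged array is [2, 2, 5, 9, 10, 11, 19, 21, 34, 34, 38], requiring 10 comparisons. The merge step runs in O(n) time where n is the total number of elements.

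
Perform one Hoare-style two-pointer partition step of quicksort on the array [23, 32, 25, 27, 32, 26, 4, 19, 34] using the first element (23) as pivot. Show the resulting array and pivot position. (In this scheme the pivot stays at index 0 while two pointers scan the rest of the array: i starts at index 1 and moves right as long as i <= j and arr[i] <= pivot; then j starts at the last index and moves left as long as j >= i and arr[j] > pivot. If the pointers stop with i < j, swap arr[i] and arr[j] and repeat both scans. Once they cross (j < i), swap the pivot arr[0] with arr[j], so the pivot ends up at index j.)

Hoare-style two-pointer partition with pivot = 23:

Initial array: [23, 32, 25, 27, 32, 26, 4, 19, 34]

Pointers start at i = 1, j = 8.
i stops at index 1 (arr[1]=32 > 23), j stops at index 7 (arr[7]=19 <= 23): swap arr[1] and arr[7], array becomes [23, 19, 25, 27, 32, 26, 4, 32, 34]
i stops at index 2 (arr[2]=25 > 23), j stops at index 6 (arr[6]=4 <= 23): swap arr[2] and arr[6], array becomes [23, 19, 4, 27, 32, 26, 25, 32, 34]
i ends at 3, j ends at 2: the pointers have crossed (j < i), so scanning stops.

Swap pivot arr[0] with arr[2] to place pivot at position 2: [4, 19, 23, 27, 32, 26, 25, 32, 34]
Pivot position: 2

After partitioning with pivot 23, the array becomes [4, 19, 23, 27, 32, 26, 25, 32, 34]. The pivot is placed at index 2. All elements to the left of the pivot are <= 23, and all elements to the right are > 23.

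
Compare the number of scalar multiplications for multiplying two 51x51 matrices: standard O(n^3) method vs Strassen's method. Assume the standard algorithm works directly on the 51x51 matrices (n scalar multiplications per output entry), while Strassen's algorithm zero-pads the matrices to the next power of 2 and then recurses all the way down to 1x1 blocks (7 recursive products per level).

Matrix multiplication for 51x51 matrices:

Strassen's algorithm requires power-of-2 dimensions. Pad 51x51 to 64x64 (next power of 2).

Standard algorithm: 51^3 = 132651 multiplications
Strassen's algorithm: 7^(log2(64)) = 7^6 = 117649 multiplications
Savings: 132651 - 117649 = 15002 multiplications

Standard: 132651 multiplications (51^3). Strassen: 117649 multiplications (7^6, after padding to 64x64). Strassen reduces 8 recursive multiplications to 7 at each level.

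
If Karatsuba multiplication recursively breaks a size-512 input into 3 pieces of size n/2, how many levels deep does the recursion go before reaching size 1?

For divide and conquer with division factor 2:

Problem sizes at each level:
Level 0: 512
Level 1: 256
Level 2: 128
Level 3: 64
Level 4: 32
Level 5: 16
Level 6: 8
Level 7: 4
Level 8: 2
Level 9: 1

The root is level 0 and the size-1 base case is level 9 (the tree spans levels 0 through 9, i.e. 10 levels counting the root), so the depth is the number of divisions: log_2(512) = 9

The recursion tree depth is log_2(512) = 9. At each level, the problem size is divided by 2, so it takes 9 divisions to reduce to a base case of size 1. The algorithm makes 3 recursive calls at each level.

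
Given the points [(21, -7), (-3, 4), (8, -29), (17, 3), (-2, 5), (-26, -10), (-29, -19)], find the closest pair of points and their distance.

Computing all pairwise distances among 7 points:

d((21, -7), (-3, 4)) = 26.4008
d((21, -7), (8, -29)) = 25.5539
d((21, -7), (17, 3)) = 10.7703
d((21, -7), (-2, 5)) = 25.9422
d((21, -7), (-26, -10)) = 47.0956
d((21, -7), (-29, -19)) = 51.4198
d((-3, 4), (8, -29)) = 34.7851
d((-3, 4), (17, 3)) = 20.025
d((-3, 4), (-2, 5)) = 1.4142 <-- minimum
d((-3, 4), (-26, -10)) = 26.9258
d((-3, 4), (-29, -19)) = 34.7131
d((8, -29), (17, 3)) = 33.2415
d((8, -29), (-2, 5)) = 35.4401
d((8, -29), (-26, -10)) = 38.9487
d((8, -29), (-29, -19)) = 38.3275
d((17, 3), (-2, 5)) = 19.105
d((17, 3), (-26, -10)) = 44.9222
d((17, 3), (-29, -19)) = 50.9902
d((-2, 5), (-26, -10)) = 28.3019
d((-2, 5), (-29, -19)) = 36.1248
d((-26, -10), (-29, -19)) = 9.4868

Closest pair: (-3, 4) and (-2, 5) with distance 1.4142

The closest pair is (-3, 4) and (-2, 5) with Euclidean distance 1.4142. For 7 points, brute-force pairwise comparison is shown above. For large n, the divide-and-conquer algorithm (sort by x, recurse on halves, check the dividing strip) achieves O(n log n).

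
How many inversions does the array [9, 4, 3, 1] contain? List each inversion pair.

Finding inversions in [9, 4, 3, 1]:

(0, 1): arr[0]=9 > arr[1]=4
(0, 2): arr[0]=9 > arr[2]=3
(0, 3): arr[0]=9 > arr[3]=1
(1, 2): arr[1]=4 > arr[2]=3
(1, 3): arr[1]=4 > arr[3]=1
(2, 3): arr[2]=3 > arr[3]=1

Total inversions: 6

The array has 6 inversion(s): (0,1), (0,2), (0,3), (1,2), (1,3), (2,3). Each pair (i,j) satisfies i < j and arr[i] > arr[j].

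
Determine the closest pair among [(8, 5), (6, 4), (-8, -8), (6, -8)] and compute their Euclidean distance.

Computing all pairwise distances among 4 points:

d((8, 5), (6, 4)) = 2.2361 <-- minimum
d((8, 5), (-8, -8)) = 20.6155
d((8, 5), (6, -8)) = 13.1529
d((6, 4), (-8, -8)) = 18.4391
d((6, 4), (6, -8)) = 12.0
d((-8, -8), (6, -8)) = 14.0

Closest pair: (8, 5) and (6, 4) with distance 2.2361

The closest pair is (8, 5) and (6, 4) with Euclidean distance 2.2361. For 4 points, brute-force pairwise comparison is shown above. For large n, the divide-and-conquer algorithm (sort by x, recurse on halves, check the dividing strip) achieves O(n log n).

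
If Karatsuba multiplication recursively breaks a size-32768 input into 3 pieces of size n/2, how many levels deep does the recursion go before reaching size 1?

For divide and conquer with division factor 2:

Problem sizes at each level:
Level 0: 32768
Level 1: 16384
Level 2: 8192
Level 3: 4096
Level 4: 2048
Level 5: 1024
Level 6: 512
Level 7: 256
Level 8: 128
Level 9: 64
Level 10: 32
Level 11: 16
Level 12: 8
Level 13: 4
Level 14: 2
Level 15: 1

The root is level 0 and the size-1 base case is level 15 (the tree spans levels 0 through 15, i.e. 16 levels counting the root), so the depth is the number of divisions: log_2(32768) = 15

The recursion tree depth is log_2(32768) = 15. At each level, the problem size is divided by 2, so it takes 15 divisions to reduce to a base case of size 1. The algorithm makes 3 recursive calls at each level.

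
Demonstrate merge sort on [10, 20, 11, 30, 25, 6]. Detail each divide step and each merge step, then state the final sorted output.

Merge sort trace:

Split: [10, 20, 11, 30, 25, 6] -> [10, 20, 11] and [30, 25, 6]
  Split: [10, 20, 11] -> [10] and [20, 11]
    Split: [20, 11] -> [20] and [11]
    Merge: [20] + [11] -> [11, 20]
  Merge: [10] + [11, 20] -> [10, 11, 20]
  Split: [30, 25, 6] -> [30] and [25, 6]
    Split: [25, 6] -> [25] and [6]
    Merge: [25] + [6] -> [6, 25]
  Merge: [30] + [6, 25] -> [6, 25, 30]
Merge: [10, 11, 20] + [6, 25, 30] -> [6, 10, 11, 20, 25, 30]

Final sorted array: [6, 10, 11, 20, 25, 30]

The merge sort proceeds by recursively splitting the array and merging sorted halves.
After all merges, the sorted array is [6, 10, 11, 20, 25, 30].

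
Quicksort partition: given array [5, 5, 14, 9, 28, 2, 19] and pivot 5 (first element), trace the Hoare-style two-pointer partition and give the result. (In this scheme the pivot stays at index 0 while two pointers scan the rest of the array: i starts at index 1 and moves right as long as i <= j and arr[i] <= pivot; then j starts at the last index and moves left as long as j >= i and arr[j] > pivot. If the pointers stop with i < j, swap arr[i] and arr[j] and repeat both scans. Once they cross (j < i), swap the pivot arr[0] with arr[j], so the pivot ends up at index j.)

Hoare-style two-pointer partition with pivot = 5:

Initial array: [5, 5, 14, 9, 28, 2, 19]

Pointers start at i = 1, j = 6.
i stops at index 2 (arr[2]=14 > 5), j stops at index 5 (arr[5]=2 <= 5): swap arr[2] and arr[5], array becomes [5, 5, 2, 9, 28, 14, 19]
i ends at 3, j ends at 2: the pointers have crossed (j < i), so scanning stops.

Swap pivot arr[0] with arr[2] to place pivot at position 2: [2, 5, 5, 9, 28, 14, 19]
Pivot position: 2

After partitioning with pivot 5, the array becomes [2, 5, 5, 9, 28, 14, 19]. The pivot is placed at index 2. All elements to the left of the pivot are <= 5, and all elements to the right are > 5.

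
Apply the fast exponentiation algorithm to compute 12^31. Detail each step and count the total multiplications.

Computing 12^31 by squaring (build up from 12^1; each line after the first costs one multiplication):

12^1 = 12
12^2 = (12^1)^2 = 12^2 = 144
12^3 = 12 * 12^2 = 12 * 144 = 1728
12^6 = (12^3)^2 = 1728^2 = 2985984
12^7 = 12 * 12^6 = 12 * 2985984 = 35831808
12^14 = (12^7)^2 = 35831808^2 = 1283918464548864
12^15 = 12 * 12^14 = 12 * 1283918464548864 = 15407021574586368
12^30 = (12^15)^2 = 15407021574586368^2 = 237376313799769806328950291431424
12^31 = 12 * 12^30 = 12 * 237376313799769806328950291431424 = 2848515765597237675947403497177088

Result: 2848515765597237675947403497177088
Multiplications needed: 8 (8 lines after 12^1)

12^31 = 2848515765597237675947403497177088. Using exponentiation by squaring, this requires 8 multiplications. The key idea: if the exponent is even, square the half-power; if odd, multiply by the base once.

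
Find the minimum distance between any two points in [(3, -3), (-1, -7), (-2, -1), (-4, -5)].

Computing all pairwise distances among 4 points:

d((3, -3), (-1, -7)) = 5.6569
d((3, -3), (-2, -1)) = 5.3852
d((3, -3), (-4, -5)) = 7.2801
d((-1, -7), (-2, -1)) = 6.0828
d((-1, -7), (-4, -5)) = 3.6056 <-- minimum
d((-2, -1), (-4, -5)) = 4.4721

Closest pair: (-1, -7) and (-4, -5) with distance 3.6056

The closest pair is (-1, -7) and (-4, -5) with Euclidean distance 3.6056. For 4 points, brute-force pairwise comparison is shown above. For large n, the divide-and-conquer algorithm (sort by x, recurse on halves, check the dividing strip) achieves O(n log n).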